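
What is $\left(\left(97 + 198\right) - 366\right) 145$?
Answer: $-10295$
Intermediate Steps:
$\left(\left(97 + 198\right) - 366\right) 145 = \left(295 - 366\right) 145 = \left(-71\right) 145 = -10295$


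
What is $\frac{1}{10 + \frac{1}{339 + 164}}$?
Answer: $\frac{503}{5031} \approx 0.09998$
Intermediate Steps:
$\frac{1}{10 + \frac{1}{339 + 164}} = \frac{1}{10 + \frac{1}{503}} = \frac{1}{\frac{5031}{503}} = \frac{503}{5031}$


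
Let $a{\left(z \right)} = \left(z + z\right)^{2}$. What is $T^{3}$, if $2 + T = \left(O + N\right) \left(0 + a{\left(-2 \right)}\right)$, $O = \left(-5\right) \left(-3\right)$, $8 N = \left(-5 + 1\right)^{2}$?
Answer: $19683000$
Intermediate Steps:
$N = 2$ ($N = \frac{\left(-5 + 1\right)^{2}}{8} = \frac{\left(-4\right)^{2}}{8} = \frac{1}{8} \cdot 16 = 2$)
$a{\left(z \right)} = 4 z^{2}$ ($a{\left(z \right)} = \left(2 z\right)^{2} = 4 z^{2}$)
$O = 15$
$T = 270$ ($T = -2 + \left(15 + 2\right) \left(0 + 4 \left(-2\right)^{2}\right) = -2 + 17 \left(0 + 4 \cdot 4\right) = -2 + 17 \left(0 + 16\right) = -2 + 17 \cdot 16 = -2 + 272 = 270$)
$T^{3} = 270^{3} = 19683000$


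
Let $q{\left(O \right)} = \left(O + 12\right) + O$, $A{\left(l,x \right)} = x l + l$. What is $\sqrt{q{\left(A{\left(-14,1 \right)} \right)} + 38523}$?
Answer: $\sqrt{38479} \approx 196.16$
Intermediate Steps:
$A{\left(l,x \right)} = l + l x$ ($A{\left(l,x \right)} = l x + l = l + l x$)
$q{\left(O \right)} = 12 + 2 O$ ($q{\left(O \right)} = \left(12 + O\right) + O = 12 + 2 O$)
$\sqrt{q{\left(A{\left(-14,1 \right)} \right)} + 38523} = \sqrt{\left(12 + 2 \left(- 14 \left(1 + 1\right)\right)\right) + 38523} = \sqrt{\left(12 + 2 \left(\left(-14\right) 2\right)\right) + 38523} = \sqrt{\left(12 + 2 \left(-28\right)\right) + 38523} = \sqrt{\left(12 - 56\right) + 38523} = \sqrt{-44 + 38523} = \sqrt{38479}$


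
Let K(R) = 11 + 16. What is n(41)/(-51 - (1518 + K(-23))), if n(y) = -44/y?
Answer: 11/16359 ≈ 0.00067241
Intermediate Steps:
K(R) = 27
n(41)/(-51 - (1518 + K(-23))) = (-44/41)/(-51 - (1518 + 27)) = (-44*1/41)/(-51 - 1*1545) = -44/(41*(-51 - 1545)) = -44/41/(-1596) = -44/41*(-1/1596) = 11/16359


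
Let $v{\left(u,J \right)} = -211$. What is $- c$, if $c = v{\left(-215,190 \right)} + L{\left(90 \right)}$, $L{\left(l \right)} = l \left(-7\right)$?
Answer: $841$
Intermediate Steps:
$L{\left(l \right)} = - 7 l$
$c = -841$ ($c = -211 - 630 = -841$)
$- c = \left(-1\right) \left(-841\right) = 841$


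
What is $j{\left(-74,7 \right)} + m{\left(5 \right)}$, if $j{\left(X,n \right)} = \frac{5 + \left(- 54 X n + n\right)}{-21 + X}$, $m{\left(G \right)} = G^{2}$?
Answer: $- \frac{25609}{95} \approx -269.57$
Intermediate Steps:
$j{\left(X,n \right)} = \frac{5 + n - 54 X n}{-21 + X}$ ($j{\left(X,n \right)} = \frac{5 - \left(- n + 54 X n\right)}{-21 + X} = \frac{5 + n - 54 X n}{-21 + X}$)
$j{\left(-74,7 \right)} + m{\left(5 \right)} = \frac{5 + 7 - \left(-3996\right) 7}{-21 - 74} + 5^{2} = \frac{5 + 7 + 27972}{-95} + 25 = \left(- \frac{1}{95}\right) 27984 + 25 = - \frac{27984}{95} + 25 = - \frac{25609}{95}$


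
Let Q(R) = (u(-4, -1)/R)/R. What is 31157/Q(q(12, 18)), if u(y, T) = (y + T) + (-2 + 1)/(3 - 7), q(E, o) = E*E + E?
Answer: -3032947008/19 ≈ -1.5963e+8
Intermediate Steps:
q(E, o) = E + E**2 (q(E, o) = E**2 + E = E + E**2)
u(y, T) = 1/4 + T + y (u(y, T) = (T + y) - 1/(-4) = (T + y) - 1*(-1/4) = (T + y) + 1/4 = 1/4 + T + y)
Q(R) = -19/(4*R**2) (Q(R) = ((1/4 - 1 - 4)/R)/R = (-19/(4*R))/R = -19/(4*R**2))
31157/Q(q(12, 18)) = 31157/((-19*1/(144*(1 + 12)**2)/4)) = 31157/((-19/(4*(12*13)**2))) = 31157/((-19/4/156**2)) = 31157/((-19/4*1/24336)) = 31157/(-19/97344) = 31157*(-97344/19) = -3032947008/19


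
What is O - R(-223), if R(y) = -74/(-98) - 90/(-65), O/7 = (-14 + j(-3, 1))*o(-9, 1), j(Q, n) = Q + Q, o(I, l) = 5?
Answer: -447263/637 ≈ -702.14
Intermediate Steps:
j(Q, n) = 2*Q
O = -700 (O = 7*((-14 + 2*(-3))*5) = 7*((-14 - 6)*5) = 7*(-20*5) = 7*(-100) = -700)
R(y) = 1363/637 (R(y) = -74*(-1/98) - 90*(-1/65) = 37/49 + 18/13 = 1363/637)
O - R(-223) = -700 - 1*1363/637 = -700 - 1363/637 = -447263/637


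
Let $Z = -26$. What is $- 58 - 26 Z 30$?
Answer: $-1176240$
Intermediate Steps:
$- 58 - 26 Z 30 = - 58 \left(-26\right) \left(-26\right) 30 = - 58 \cdot 676 \cdot 30 = \left(-58\right) 20280 = -1176240$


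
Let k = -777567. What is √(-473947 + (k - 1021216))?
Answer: I*√2272730 ≈ 1507.6*I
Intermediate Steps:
√(-473947 + (k - 1021216)) = √(-473947 + (-777567 - 1021216)) = √(-473947 - 1798783) = √(-2272730) = I*√2272730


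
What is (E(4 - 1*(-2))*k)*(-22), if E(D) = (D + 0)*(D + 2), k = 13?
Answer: -13728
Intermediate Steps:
E(D) = D*(2 + D)
(E(4 - 1*(-2))*k)*(-22) = (((4 - 1*(-2))*(2 + (4 - 1*(-2))))*13)*(-22) = (((4 + 2)*(2 + (4 + 2)))*13)*(-22) = ((6*(2 + 6))*13)*(-22) = ((6*8)*13)*(-22) = (48*13)*(-22) = 624*(-22) = -13728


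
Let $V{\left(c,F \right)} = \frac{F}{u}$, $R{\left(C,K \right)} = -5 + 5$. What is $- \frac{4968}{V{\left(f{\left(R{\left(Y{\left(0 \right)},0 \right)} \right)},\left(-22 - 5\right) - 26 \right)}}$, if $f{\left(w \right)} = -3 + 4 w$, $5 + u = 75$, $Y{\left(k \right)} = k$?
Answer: $\frac{347760}{53} \approx 6561.5$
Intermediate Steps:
$u = 70$ ($u = -5 + 75 = 70$)
$R{\left(C,K \right)} = 0$
$V{\left(c,F \right)} = \frac{F}{70}$
$- \frac{4968}{V{\left(f{\left(R{\left(Y{\left(0 \right)},0 \right)} \right)},\left(-22 - 5\right) - 26 \right)}} = - \frac{4968}{\frac{1}{70} \left(\left(-22 - 5\right) - 26\right)} = - \frac{4968}{\frac{1}{70} \left(-27 - 26\right)} = - \frac{4968}{\frac{1}{70} \left(-53\right)} = - \frac{4968}{- \frac{53}{70}} = \left(-4968\right) \left(- \frac{70}{53}\right) = \frac{347760}{53}$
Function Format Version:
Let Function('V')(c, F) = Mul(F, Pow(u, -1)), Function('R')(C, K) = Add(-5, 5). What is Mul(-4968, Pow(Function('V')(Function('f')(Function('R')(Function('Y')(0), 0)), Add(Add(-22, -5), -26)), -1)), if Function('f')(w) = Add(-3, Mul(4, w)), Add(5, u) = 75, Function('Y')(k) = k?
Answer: Rational(347760, 53) ≈ 6561.5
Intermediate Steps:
u = 70 (u = Add(-5, 75) = 70)
Function('R')(C, K) = 0
Function('V')(c, F) = Mul(Rational(1, 70), F) (Function('V')(c, F) = Mul(F, Pow(70, -1)) = Mul(F, Rational(1, 70)) = Mul(Rational(1, 70), F))
Mul(-4968, Pow(Function('V')(Function('f')(Function('R')(Function('Y')(0), 0)), Add(Add(-22, -5), -26)), -1)) = Mul(-4968, Pow(Mul(Rational(1, 70), Add(Add(-22, -5), -26)), -1)) = Mul(-4968, Pow(Mul(Rational(1, 70), Add(-27, -26)), -1)) = Mul(-4968, Pow(Mul(Rational(1, 70), -53), -1)) = Mul(-4968, Pow(Rational(-53, 70), -1)) = Mul(-4968, Rational(-70, 53)) = Rational(347760, 53)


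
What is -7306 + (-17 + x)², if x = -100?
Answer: 6383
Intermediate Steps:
-7306 + (-17 + x)² = -7306 + (-17 - 100)² = -7306 + (-117)² = -7306 + 13689 = 6383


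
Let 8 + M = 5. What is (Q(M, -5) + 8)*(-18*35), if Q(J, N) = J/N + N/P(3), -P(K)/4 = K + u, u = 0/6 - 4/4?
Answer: -23247/4 ≈ -5811.8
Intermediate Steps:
M = -3 (M = -8 + 5 = -3)
u = -1 (u = 0*(⅙) - 4*¼ = 0 - 1 = -1)
P(K) = 4 - 4*K (P(K) = -4*(K - 1) = -4*(-1 + K) = 4 - 4*K)
Q(J, N) = -N/8 + J/N (Q(J, N) = J/N + N/(4 - 4*3) = J/N + N/(4 - 12) = J/N + N/(-8) = J/N + N*(-⅛) = J/N - N/8 = -N/8 + J/N)
(Q(M, -5) + 8)*(-18*35) = ((-⅛*(-5) - 3/(-5)) + 8)*(-18*35) = ((5/8 - 3*(-⅕)) + 8)*(-630) = ((5/8 + ⅗) + 8)*(-630) = (49/40 + 8)*(-630) = (369/40)*(-630) = -23247/4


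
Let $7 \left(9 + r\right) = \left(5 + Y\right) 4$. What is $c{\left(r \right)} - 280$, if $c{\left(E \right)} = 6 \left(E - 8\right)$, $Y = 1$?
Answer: $- \frac{2530}{7} \approx -361.43$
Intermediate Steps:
$r = - \frac{39}{7}$ ($r = -9 + \frac{\left(5 + 1\right) 4}{7} = -9 + \frac{6 \cdot 4}{7} = -9 + \frac{1}{7} \cdot 24 = -9 + \frac{24}{7} = - \frac{39}{7} \approx -5.5714$)
$c{\left(E \right)} = -48 + 6 E$ ($c{\left(E \right)} = 6 \left(-8 + E\right) = -48 + 6 E$)
$c{\left(r \right)} - 280 = \left(-48 + 6 \left(- \frac{39}{7}\right)\right) - 280 = \left(-48 - \frac{234}{7}\right) - 280 = - \frac{570}{7} - 280 = - \frac{2530}{7}$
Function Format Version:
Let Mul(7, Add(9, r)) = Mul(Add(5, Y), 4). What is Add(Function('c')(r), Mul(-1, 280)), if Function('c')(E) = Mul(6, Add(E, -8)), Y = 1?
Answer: Rational(-2530, 7) ≈ -361.43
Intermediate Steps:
r = Rational(-39, 7) (r = Add(-9, Mul(Rational(1, 7), Mul(Add(5, 1), 4))) = Add(-9, Mul(Rational(1, 7), Mul(6, 4))) = Add(-9, Mul(Rational(1, 7), 24)) = Add(-9, Rational(24, 7)) = Rational(-39, 7) ≈ -5.5714)
Function('c')(E) = Add(-48, Mul(6, E)) (Function('c')(E) = Mul(6, Add(-8, E)) = Add(-48, Mul(6, E)))
Add(Function('c')(r), Mul(-1, 280)) = Add(Add(-48, Mul(6, Rational(-39, 7))), Mul(-1, 280)) = Add(Add(-48, Rational(-234, 7)), -280) = Add(Rational(-570, 7), -280) = Rational(-2530, 7)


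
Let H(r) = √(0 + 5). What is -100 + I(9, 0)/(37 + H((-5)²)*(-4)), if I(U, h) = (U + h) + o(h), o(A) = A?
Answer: -128567/1289 + 36*√5/1289 ≈ -99.679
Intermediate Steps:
I(U, h) = U + 2*h (I(U, h) = (U + h) + h = U + 2*h)
H(r) = √5
-100 + I(9, 0)/(37 + H((-5)²)*(-4)) = -100 + (9 + 2*0)/(37 + √5*(-4)) = -100 + (9 + 0)/(37 - 4*√5) = -100 + 9/(37 - 4*√5)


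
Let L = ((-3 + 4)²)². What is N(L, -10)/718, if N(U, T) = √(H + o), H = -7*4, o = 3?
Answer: 5*I/718 ≈ 0.0069638*I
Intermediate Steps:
H = -28
L = 1 (L = (1²)² = 1² = 1)
N(U, T) = 5*I (N(U, T) = √(-28 + 3) = √(-25) = 5*I)
N(L, -10)/718 = (5*I)/718 = (5*I)*(1/718) = 5*I/718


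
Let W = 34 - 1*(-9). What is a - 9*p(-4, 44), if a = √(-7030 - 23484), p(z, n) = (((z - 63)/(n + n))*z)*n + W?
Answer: -1593 + I*√30514 ≈ -1593.0 + 174.68*I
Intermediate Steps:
W = 43 (W = 34 + 9 = 43)
p(z, n) = 43 + z*(-63 + z)/2 (p(z, n) = (((z - 63)/(n + n))*z)*n + 43 = (((-63 + z)/((2*n)))*z)*n + 43 = (((-63 + z)*(1/(2*n)))*z)*n + 43 = (((-63 + z)/(2*n))*z)*n + 43 = (z*(-63 + z)/(2*n))*n + 43 = z*(-63 + z)/2 + 43 = 43 + z*(-63 + z)/2)
a = I*√30514 (a = √(-30514) = I*√30514 ≈ 174.68*I)
a - 9*p(-4, 44) = I*√30514 - 9*(43 + (½)*(-4)² - 63/2*(-4)) = I*√30514 - 9*(43 + (½)*16 + 126) = I*√30514 - 9*(43 + 8 + 126) = I*√30514 - 9*177 = I*√30514 - 1*1593 = I*√30514 - 1593 = -1593 + I*√30514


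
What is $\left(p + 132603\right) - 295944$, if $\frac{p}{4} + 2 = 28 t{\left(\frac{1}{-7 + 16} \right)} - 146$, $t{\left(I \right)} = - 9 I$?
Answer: $-164045$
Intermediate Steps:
$p = -704$ ($p = -8 + 4 \left(28 \left(- \frac{9}{-7 + 16}\right) - 146\right) = -8 + 4 \left(28 \left(- \frac{9}{9}\right) - 146\right) = -8 + 4 \left(28 \left(\left(-9\right) \frac{1}{9}\right) - 146\right) = -8 + 4 \left(28 \left(-1\right) - 146\right) = -8 + 4 \left(-28 - 146\right) = -8 + 4 \left(-174\right) = -8 - 696 = -704$)
$\left(p + 132603\right) - 295944 = \left(-704 + 132603\right) - 295944 = 131899 - 295944 = -164045$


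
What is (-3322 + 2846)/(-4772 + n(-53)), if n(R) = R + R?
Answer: 238/2439 ≈ 0.097581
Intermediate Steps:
n(R) = 2*R
(-3322 + 2846)/(-4772 + n(-53)) = (-3322 + 2846)/(-4772 + 2*(-53)) = -476/(-4772 - 106) = -476/(-4878) = -476*(-1/4878) = 238/2439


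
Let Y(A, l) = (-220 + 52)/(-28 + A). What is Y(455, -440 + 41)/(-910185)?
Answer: 8/18507095 ≈ 4.3227e-7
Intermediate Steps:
Y(A, l) = -168/(-28 + A)
Y(455, -440 + 41)/(-910185) = -168/(-28 + 455)/(-910185) = -168/427*(-1/910185) = -168*1/427*(-1/910185) = -24/61*(-1/910185) = 8/18507095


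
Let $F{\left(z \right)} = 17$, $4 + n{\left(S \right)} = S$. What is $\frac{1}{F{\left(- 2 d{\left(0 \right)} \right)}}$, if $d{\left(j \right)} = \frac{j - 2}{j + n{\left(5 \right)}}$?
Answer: $\frac{1}{17} \approx 0.058824$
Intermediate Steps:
$n{\left(S \right)} = -4 + S$
$d{\left(j \right)} = \frac{-2 + j}{1 + j}$ ($d{\left(j \right)} = \frac{j - 2}{j + \left(-4 + 5\right)} = \frac{-2 + j}{j + 1} = \frac{-2 + j}{1 + j}$)
$\frac{1}{F{\left(- 2 d{\left(0 \right)} \right)}} = \frac{1}{17}$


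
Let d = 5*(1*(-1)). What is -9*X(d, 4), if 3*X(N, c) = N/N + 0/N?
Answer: -3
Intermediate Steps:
d = -5 (d = 5*(-1) = -5)
X(N, c) = 1/3 (X(N, c) = (N/N + 0/N)/3 = (1 + 0)/3 = (1/3)*1 = 1/3)
-9*X(d, 4) = -9*1/3 = -3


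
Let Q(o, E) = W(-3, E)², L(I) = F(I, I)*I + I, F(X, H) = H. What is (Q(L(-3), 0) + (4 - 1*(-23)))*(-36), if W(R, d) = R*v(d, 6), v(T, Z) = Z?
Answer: -12636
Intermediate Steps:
W(R, d) = 6*R (W(R, d) = R*6 = 6*R)
L(I) = I + I² (L(I) = I*I + I = I² + I = I + I²)
Q(o, E) = 324 (Q(o, E) = (6*(-3))² = (-18)² = 324)
(Q(L(-3), 0) + (4 - 1*(-23)))*(-36) = (324 + (4 - 1*(-23)))*(-36) = (324 + (4 + 23))*(-36) = (324 + 27)*(-36) = 351*(-36) = -12636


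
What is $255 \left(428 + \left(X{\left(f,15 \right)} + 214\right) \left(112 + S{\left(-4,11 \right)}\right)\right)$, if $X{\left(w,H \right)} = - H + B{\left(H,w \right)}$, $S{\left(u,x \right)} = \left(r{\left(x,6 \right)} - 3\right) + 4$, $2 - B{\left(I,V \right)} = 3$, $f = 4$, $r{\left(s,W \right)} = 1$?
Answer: $5865000$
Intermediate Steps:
$B{\left(I,V \right)} = -1$ ($B{\left(I,V \right)} = 2 - 3 = -1$)
$S{\left(u,x \right)} = 2$ ($S{\left(u,x \right)} = \left(1 - 3\right) + 4 = -2 + 4 = 2$)
$X{\left(w,H \right)} = -1 - H$ ($X{\left(w,H \right)} = - H - 1 = -1 - H$)
$255 \left(428 + \left(X{\left(f,15 \right)} + 214\right) \left(112 + S{\left(-4,11 \right)}\right)\right) = 255 \left(428 + \left(\left(-1 - 15\right) + 214\right) \left(112 + 2\right)\right) = 255 \left(428 + \left(\left(-1 - 15\right) + 214\right) 114\right) = 255 \left(428 + \left(-16 + 214\right) 114\right) = 255 \left(428 + 198 \cdot 114\right) = 255 \left(428 + 22572\right) = 255 \cdot 23000 = 5865000$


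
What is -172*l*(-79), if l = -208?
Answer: -2826304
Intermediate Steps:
-172*l*(-79) = -172*(-208)*(-79) = 35776*(-79) = -2826304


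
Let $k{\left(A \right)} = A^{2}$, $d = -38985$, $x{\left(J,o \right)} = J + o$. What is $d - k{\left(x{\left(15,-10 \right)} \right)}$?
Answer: $-39010$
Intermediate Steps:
$d - k{\left(x{\left(15,-10 \right)} \right)} = -38985 - \left(15 - 10\right)^{2} = -38985 - 5^{2} = -38985 - 25 = -39010$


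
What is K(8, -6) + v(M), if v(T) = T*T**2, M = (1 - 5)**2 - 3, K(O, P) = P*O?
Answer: 2149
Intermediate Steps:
K(O, P) = O*P
M = 13 (M = (-4)**2 - 3 = 16 - 3 = 13)
v(T) = T**3
K(8, -6) + v(M) = 8*(-6) + 13**3 = -48 + 2197 = 2149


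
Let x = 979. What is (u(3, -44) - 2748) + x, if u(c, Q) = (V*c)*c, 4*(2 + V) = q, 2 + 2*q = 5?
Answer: -14269/8 ≈ -1783.6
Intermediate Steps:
q = 3/2 (q = -1 + (1/2)*5 = -1 + 5/2 = 3/2 ≈ 1.5000)
V = -13/8 (V = -2 + (1/4)*(3/2) = -2 + 3/8 = -13/8 ≈ -1.6250)
u(c, Q) = -13*c**2/8 (u(c, Q) = (-13*c/8)*c = -13*c**2/8)
(u(3, -44) - 2748) + x = (-13/8*3**2 - 2748) + 979 = (-13/8*9 - 2748) + 979 = (-117/8 - 2748) + 979 = -22101/8 + 979 = -14269/8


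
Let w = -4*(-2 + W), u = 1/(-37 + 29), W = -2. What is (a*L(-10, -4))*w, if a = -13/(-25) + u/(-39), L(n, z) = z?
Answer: -32648/975 ≈ -33.485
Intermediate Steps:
u = -⅛ (u = 1/(-8) = -⅛ ≈ -0.12500)
w = 16 (w = -4*(-2 - 2) = -4*(-4) = 16)
a = 4081/7800 (a = -13/(-25) - ⅛/(-39) = -13*(-1/25) - ⅛*(-1/39) = 13/25 + 1/312 = 4081/7800 ≈ 0.52320)
(a*L(-10, -4))*w = ((4081/7800)*(-4))*16 = -4081/1950*16 = -32648/975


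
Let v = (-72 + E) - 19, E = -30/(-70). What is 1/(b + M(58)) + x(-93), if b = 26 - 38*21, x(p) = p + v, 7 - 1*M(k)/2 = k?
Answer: -1123097/6118 ≈ -183.57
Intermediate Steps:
E = 3/7 (E = -30*(-1/70) = 3/7 ≈ 0.42857)
v = -634/7 (v = (-72 + 3/7) - 19 = -501/7 - 19 = -634/7 ≈ -90.571)
M(k) = 14 - 2*k
x(p) = -634/7 + p (x(p) = p - 634/7 = -634/7 + p)
b = -772 (b = 26 - 798 = -772)
1/(b + M(58)) + x(-93) = 1/(-772 + (14 - 2*58)) + (-634/7 - 93) = 1/(-772 + (14 - 116)) - 1285/7 = 1/(-772 - 102) - 1285/7 = 1/(-874) - 1285/7 = -1/874 - 1285/7 = -1123097/6118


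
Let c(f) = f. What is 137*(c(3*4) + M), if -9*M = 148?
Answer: -5480/9 ≈ -608.89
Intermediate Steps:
M = -148/9 (M = -⅑*148 = -148/9 ≈ -16.444)
137*(c(3*4) + M) = 137*(3*4 - 148/9) = 137*(12 - 148/9) = 137*(-40/9) = -5480/9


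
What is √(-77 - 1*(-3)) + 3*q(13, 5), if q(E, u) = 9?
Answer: 27 + I*√74 ≈ 27.0 + 8.6023*I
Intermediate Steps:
√(-77 - 1*(-3)) + 3*q(13, 5) = √(-77 - 1*(-3)) + 3*9 = √(-77 + 3) + 27 = √(-74) + 27 = I*√74 + 27 = 27 + I*√74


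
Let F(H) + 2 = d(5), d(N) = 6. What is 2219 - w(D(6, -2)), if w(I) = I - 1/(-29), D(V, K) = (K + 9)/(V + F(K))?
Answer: 643297/290 ≈ 2218.3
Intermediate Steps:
F(H) = 4 (F(H) = -2 + 6 = 4)
D(V, K) = (9 + K)/(4 + V) (D(V, K) = (K + 9)/(V + 4) = (9 + K)/(4 + V))
w(I) = 1/29 + I (w(I) = I - 1*(-1/29) = I + 1/29 = 1/29 + I)
2219 - w(D(6, -2)) = 2219 - (1/29 + (9 - 2)/(4 + 6)) = 2219 - (1/29 + 7/10) = 2219 - 1*213/290 = 2219 - 213/290 = 643297/290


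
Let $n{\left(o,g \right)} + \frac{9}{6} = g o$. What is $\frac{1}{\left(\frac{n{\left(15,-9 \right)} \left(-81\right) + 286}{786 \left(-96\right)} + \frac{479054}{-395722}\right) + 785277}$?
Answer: $\frac{29859599232}{23448015870131855} \approx 1.2734 \cdot 10^{-6}$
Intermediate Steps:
$n{\left(o,g \right)} = - \frac{3}{2} + g o$
$\frac{1}{\left(\frac{n{\left(15,-9 \right)} \left(-81\right) + 286}{786 \left(-96\right)} + \frac{479054}{-395722}\right) + 785277} = \frac{1}{\left(\frac{\left(- \frac{3}{2} - 135\right) \left(-81\right) + 286}{786 \left(-96\right)} + \frac{479054}{-395722}\right) + 785277} = \frac{1}{\left(\frac{\left(- \frac{3}{2} - 135\right) \left(-81\right) + 286}{-75456} + 479054 \left(- \frac{1}{395722}\right)\right) + 785277} = \frac{1}{\left(\left(\left(- \frac{273}{2}\right) \left(-81\right) + 286\right) \left(- \frac{1}{75456}\right) - \frac{239527}{197861}\right) + 785277} = \frac{1}{\left(\left(\frac{22113}{2} + 286\right) \left(- \frac{1}{75456}\right) - \frac{239527}{197861}\right) + 785277} = \frac{1}{\left(\frac{22685}{2} \left(- \frac{1}{75456}\right) - \frac{239527}{197861}\right) + 785277} = \frac{1}{\left(- \frac{22685}{150912} - \frac{239527}{197861}\right) + 785277} = \frac{1}{- \frac{40635975409}{29859599232} + 785277} = \frac{1}{\frac{23448015870131855}{29859599232}} = \frac{29859599232}{23448015870131855}$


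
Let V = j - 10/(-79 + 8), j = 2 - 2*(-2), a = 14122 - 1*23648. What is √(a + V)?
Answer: I*√47989610/71 ≈ 97.57*I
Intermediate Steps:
a = -9526 (a = 14122 - 23648 = -9526)
j = 6 (j = 2 + 4 = 6)
V = 436/71 (V = 6 - 10/(-79 + 8) = 6 - 10/(-71) = 6 - 10*(-1/71) = 6 + 10/71 = 436/71 ≈ 6.1408)
√(a + V) = √(-9526 + 436/71) = √(-675910/71) = I*√47989610/71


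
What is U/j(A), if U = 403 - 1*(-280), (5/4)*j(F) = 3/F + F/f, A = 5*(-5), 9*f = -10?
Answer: 85375/2238 ≈ 38.148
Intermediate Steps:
f = -10/9 (f = (1/9)*(-10) = -10/9 ≈ -1.1111)
A = -25
j(F) = -18*F/25 + 12/(5*F) (j(F) = 4*(3/F + F/(-10/9))/5 = 4*(3/F + F*(-9/10))/5 = 4*(3/F - 9*F/10)/5 = -18*F/25 + 12/(5*F))
U = 683 (U = 403 + 280 = 683)
U/j(A) = 683/(((6/25)*(10 - 3*(-25)**2)/(-25))) = 683/(((6/25)*(-1/25)*(10 - 3*625))) = 683/(((6/25)*(-1/25)*(10 - 1875))) = 683/(((6/25)*(-1/25)*(-1865))) = 683/(2238/125) = 683*(125/2238) = 85375/2238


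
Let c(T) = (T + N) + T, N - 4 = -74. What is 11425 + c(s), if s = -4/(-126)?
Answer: 715369/63 ≈ 11355.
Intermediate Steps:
N = -70 (N = 4 - 74 = -70)
s = 2/63 (s = -4*(-1/126) = 2/63 ≈ 0.031746)
c(T) = -70 + 2*T (c(T) = (T - 70) + T = (-70 + T) + T = -70 + 2*T)
11425 + c(s) = 11425 + (-70 + 2*(2/63)) = 11425 + (-70 + 4/63) = 11425 - 4406/63 = 715369/63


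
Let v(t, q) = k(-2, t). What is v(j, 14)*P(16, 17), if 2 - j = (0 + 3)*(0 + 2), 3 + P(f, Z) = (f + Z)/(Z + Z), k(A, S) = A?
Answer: 69/17 ≈ 4.0588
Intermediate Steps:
P(f, Z) = -3 + (Z + f)/(2*Z) (P(f, Z) = -3 + (f + Z)/(Z + Z) = -3 + (Z + f)/((2*Z)) = -3 + (Z + f)*(1/(2*Z)) = -3 + (Z + f)/(2*Z))
j = -4 (j = 2 - (0 + 3)*(0 + 2) = 2 - 3*2 = 2 - 1*6 = 2 - 6 = -4)
v(t, q) = -2
v(j, 14)*P(16, 17) = -(16 - 5*17)/17 = -(16 - 85)/17 = -(-69)/17 = -2*(-69/34) = 69/17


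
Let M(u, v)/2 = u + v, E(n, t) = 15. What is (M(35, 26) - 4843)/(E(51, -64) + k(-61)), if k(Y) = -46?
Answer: 4721/31 ≈ 152.29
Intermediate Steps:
M(u, v) = 2*u + 2*v (M(u, v) = 2*(u + v) = 2*u + 2*v)
(M(35, 26) - 4843)/(E(51, -64) + k(-61)) = ((2*35 + 2*26) - 4843)/(15 - 46) = ((70 + 52) - 4843)/(-31) = (122 - 4843)*(-1/31) = -4721*(-1/31) = 4721/31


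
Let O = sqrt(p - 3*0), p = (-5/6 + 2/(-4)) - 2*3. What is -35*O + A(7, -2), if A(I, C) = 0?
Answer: -35*I*sqrt(66)/3 ≈ -94.78*I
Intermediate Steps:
p = -22/3 (p = (-5*1/6 + 2*(-1/4)) - 6 = (-5/6 - 1/2) - 6 = -4/3 - 6 = -22/3 ≈ -7.3333)
O = I*sqrt(66)/3 (O = sqrt(-22/3 - 3*0) = sqrt(-22/3 + 0) = sqrt(-22/3) = I*sqrt(66)/3 ≈ 2.708*I)
-35*O + A(7, -2) = -35*I*sqrt(66)/3 + 0 = -35*I*sqrt(66)/3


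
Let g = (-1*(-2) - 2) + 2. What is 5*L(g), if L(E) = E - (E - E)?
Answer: 10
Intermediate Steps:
g = 2 (g = (2 - 2) + 2 = 0 + 2 = 2)
L(E) = E (L(E) = E - 1*0 = E + 0 = E)
5*L(g) = 5*2 = 10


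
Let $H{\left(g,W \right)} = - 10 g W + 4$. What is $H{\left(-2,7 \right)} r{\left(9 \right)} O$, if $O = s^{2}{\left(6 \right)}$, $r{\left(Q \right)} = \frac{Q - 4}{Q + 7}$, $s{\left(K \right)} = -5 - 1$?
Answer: $1620$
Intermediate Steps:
$s{\left(K \right)} = -6$ ($s{\left(K \right)} = -5 - 1 = -6$)
$H{\left(g,W \right)} = 4 - 10 W g$ ($H{\left(g,W \right)} = - 10 W g + 4 = 4 - 10 W g$)
$r{\left(Q \right)} = \frac{-4 + Q}{7 + Q}$
$O = 36$ ($O = \left(-6\right)^{2} = 36$)
$H{\left(-2,7 \right)} r{\left(9 \right)} O = \left(4 - 70 \left(-2\right)\right) \frac{-4 + 9}{7 + 9} \cdot 36 = \left(4 + 140\right) \frac{1}{16} \cdot 5 \cdot 36 = 144 \cdot \frac{1}{16} \cdot 5 \cdot 36 = 144 \cdot \frac{5}{16} \cdot 36 = 45 \cdot 36 = 1620$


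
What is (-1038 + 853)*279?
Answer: -51615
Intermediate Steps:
(-1038 + 853)*279 = -185*279 = -51615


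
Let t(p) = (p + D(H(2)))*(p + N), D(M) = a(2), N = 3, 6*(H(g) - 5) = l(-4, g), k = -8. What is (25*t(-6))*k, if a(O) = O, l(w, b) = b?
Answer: -2400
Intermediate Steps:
H(g) = 5 + g/6
D(M) = 2
t(p) = (2 + p)*(3 + p) (t(p) = (p + 2)*(p + 3) = (2 + p)*(3 + p))
(25*t(-6))*k = (25*(6 + (-6)² + 5*(-6)))*(-8) = (25*(6 + 36 - 30))*(-8) = (25*12)*(-8) = 300*(-8) = -2400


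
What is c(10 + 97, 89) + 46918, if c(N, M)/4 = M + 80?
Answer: 47594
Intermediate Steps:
c(N, M) = 320 + 4*M (c(N, M) = 4*(M + 80) = 4*(80 + M) = 320 + 4*M)
c(10 + 97, 89) + 46918 = (320 + 4*89) + 46918 = (320 + 356) + 46918 = 676 + 46918 = 47594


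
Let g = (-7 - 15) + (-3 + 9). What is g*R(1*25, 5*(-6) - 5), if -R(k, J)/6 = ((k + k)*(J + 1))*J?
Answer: 5712000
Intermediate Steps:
g = -16 (g = -22 + 6 = -16)
R(k, J) = -12*J*k*(1 + J) (R(k, J) = -6*(k + k)*(J + 1)*J = -6*(2*k)*(1 + J)*J = -6*2*k*(1 + J)*J = -12*J*k*(1 + J))
g*R(1*25, 5*(-6) - 5) = -(-192)*(5*(-6) - 5)*1*25*(1 + (5*(-6) - 5)) = -(-192)*(-30 - 5)*25*(1 + (-30 - 5)) = -(-192)*(-35)*25*(1 - 35) = -(-192)*(-35)*25*(-34) = -16*(-357000) = 5712000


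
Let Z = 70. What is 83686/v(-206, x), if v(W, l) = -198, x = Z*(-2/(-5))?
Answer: -41843/99 ≈ -422.66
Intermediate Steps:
x = 28 (x = 70*(-2/(-5)) = 70*(-2*(-⅕)) = 70*(⅖) = 28)
83686/v(-206, x) = 83686/(-198) = 83686*(-1/198) = -41843/99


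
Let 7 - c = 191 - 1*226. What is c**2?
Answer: 1764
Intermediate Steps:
c = 42 (c = 7 - (191 - 1*226) = 7 - (191 - 226) = 7 - 1*(-35) = 7 + 35 = 42)
c**2 = 42**2 = 1764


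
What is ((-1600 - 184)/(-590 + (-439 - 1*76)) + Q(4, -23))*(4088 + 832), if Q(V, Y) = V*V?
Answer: 19152576/221 ≈ 86663.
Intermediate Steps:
Q(V, Y) = V**2
((-1600 - 184)/(-590 + (-439 - 1*76)) + Q(4, -23))*(4088 + 832) = ((-1600 - 184)/(-590 + (-439 - 1*76)) + 4**2)*(4088 + 832) = (-1784/(-590 + (-439 - 76)) + 16)*4920 = (-1784/(-590 - 515) + 16)*4920 = (-1784/(-1105) + 16)*4920 = (-1784*(-1/1105) + 16)*4920 = (1784/1105 + 16)*4920 = (19464/1105)*4920 = 19152576/221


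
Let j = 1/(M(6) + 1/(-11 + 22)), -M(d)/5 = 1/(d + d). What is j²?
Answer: 17424/1849 ≈ 9.4235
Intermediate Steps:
M(d) = -5/(2*d) (M(d) = -5/(d + d) = -5*1/(2*d) = -5/(2*d))
j = -132/43 (j = 1/(-5/2/6 + 1/(-11 + 22)) = 1/(-5/2*⅙ + 1/11) = 1/(-5/12 + 1/11) = 1/(-43/132) = -132/43 ≈ -3.0698)
j² = (-132/43)² = 17424/1849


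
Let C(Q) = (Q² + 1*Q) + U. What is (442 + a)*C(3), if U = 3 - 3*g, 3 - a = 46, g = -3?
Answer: 9576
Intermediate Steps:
a = -43 (a = 3 - 1*46 = 3 - 46 = -43)
U = 12 (U = 3 - 3*(-3) = 3 + 9 = 12)
C(Q) = 12 + Q + Q² (C(Q) = (Q² + 1*Q) + 12 = (Q² + Q) + 12 = (Q + Q²) + 12 = 12 + Q + Q²)
(442 + a)*C(3) = (442 - 43)*(12 + 3 + 3²) = 399*(12 + 3 + 9) = 399*24 = 9576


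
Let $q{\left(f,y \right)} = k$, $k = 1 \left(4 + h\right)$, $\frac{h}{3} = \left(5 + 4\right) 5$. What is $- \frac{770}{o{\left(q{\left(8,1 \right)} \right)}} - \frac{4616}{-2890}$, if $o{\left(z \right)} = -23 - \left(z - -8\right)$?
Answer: $\frac{8853}{1445} \approx 6.1266$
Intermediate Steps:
$h = 135$ ($h = 3 \left(5 + 4\right) 5 = 3 \cdot 9 \cdot 5 = 3 \cdot 45 = 135$)
$k = 139$ ($k = 1 \left(4 + 135\right) = 1 \cdot 139 = 139$)
$q{\left(f,y \right)} = 139$
$o{\left(z \right)} = -31 - z$ ($o{\left(z \right)} = -23 - \left(z + 8\right) = -23 - \left(8 + z\right) = -31 - z$)
$- \frac{770}{o{\left(q{\left(8,1 \right)} \right)}} - \frac{4616}{-2890} = - \frac{770}{-31 - 139} - \frac{4616}{-2890} = - \frac{770}{-31 - 139} - - \frac{2308}{1445} = - \frac{770}{-170} + \frac{2308}{1445} = \left(-770\right) \left(- \frac{1}{170}\right) + \frac{2308}{1445} = \frac{77}{17} + \frac{2308}{1445} = \frac{8853}{1445}$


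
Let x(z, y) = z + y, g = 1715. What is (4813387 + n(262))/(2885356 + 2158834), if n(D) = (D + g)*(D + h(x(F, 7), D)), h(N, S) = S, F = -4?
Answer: 1169867/1008838 ≈ 1.1596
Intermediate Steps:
x(z, y) = y + z
n(D) = 2*D*(1715 + D) (n(D) = (D + 1715)*(D + D) = (1715 + D)*(2*D) = 2*D*(1715 + D))
(4813387 + n(262))/(2885356 + 2158834) = (4813387 + 2*262*(1715 + 262))/(2885356 + 2158834) = (4813387 + 2*262*1977)/5044190 = (4813387 + 1035948)*(1/5044190) = 5849335*(1/5044190) = 1169867/1008838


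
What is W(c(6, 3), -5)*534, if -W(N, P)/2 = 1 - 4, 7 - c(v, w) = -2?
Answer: 3204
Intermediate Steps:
c(v, w) = 9 (c(v, w) = 7 - 1*(-2) = 7 + 2 = 9)
W(N, P) = 6 (W(N, P) = -2*(1 - 4) = -2*(-3) = 6)
W(c(6, 3), -5)*534 = 6*534 = 3204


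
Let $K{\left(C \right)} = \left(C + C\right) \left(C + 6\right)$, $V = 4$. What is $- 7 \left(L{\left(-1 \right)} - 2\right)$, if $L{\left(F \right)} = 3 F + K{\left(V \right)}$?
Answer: $-525$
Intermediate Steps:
$K{\left(C \right)} = 2 C \left(6 + C\right)$
$L{\left(F \right)} = 80 + 3 F$ ($L{\left(F \right)} = 3 F + 2 \cdot 4 \left(6 + 4\right) = 3 F + 2 \cdot 4 \cdot 10 = 3 F + 80 = 80 + 3 F$)
$- 7 \left(L{\left(-1 \right)} - 2\right) = - 7 \left(\left(80 + 3 \left(-1\right)\right) - 2\right) = - 7 \left(\left(80 - 3\right) - 2\right) = - 7 \left(77 - 2\right) = \left(-7\right) 75 = -525$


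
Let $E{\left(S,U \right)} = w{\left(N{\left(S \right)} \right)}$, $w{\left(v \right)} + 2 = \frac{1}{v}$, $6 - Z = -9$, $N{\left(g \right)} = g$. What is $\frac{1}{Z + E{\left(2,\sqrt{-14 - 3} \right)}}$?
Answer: $\frac{2}{27} \approx 0.074074$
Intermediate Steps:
$Z = 15$ ($Z = 6 - -9 = 6 + 9 = 15$)
$w{\left(v \right)} = -2 + \frac{1}{v}$
$E{\left(S,U \right)} = -2 + \frac{1}{S}$
$\frac{1}{Z + E{\left(2,\sqrt{-14 - 3} \right)}} = \frac{1}{15 - \left(2 - \frac{1}{2}\right)} = \frac{1}{15 + \left(-2 + \frac{1}{2}\right)} = \frac{1}{15 - \frac{3}{2}} = \frac{1}{\frac{27}{2}} = \frac{2}{27}$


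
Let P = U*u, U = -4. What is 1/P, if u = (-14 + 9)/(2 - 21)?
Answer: -19/20 ≈ -0.95000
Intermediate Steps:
u = 5/19 (u = -5/(-19) = -5*(-1/19) = 5/19 ≈ 0.26316)
P = -20/19 (P = -4*5/19 = -20/19 ≈ -1.0526)
1/P = 1/(-20/19) = -19/20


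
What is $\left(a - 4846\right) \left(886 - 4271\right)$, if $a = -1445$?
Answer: $21295035$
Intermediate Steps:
$\left(a - 4846\right) \left(886 - 4271\right) = \left(-1445 - 4846\right) \left(886 - 4271\right) = \left(-6291\right) \left(-3385\right) = 21295035$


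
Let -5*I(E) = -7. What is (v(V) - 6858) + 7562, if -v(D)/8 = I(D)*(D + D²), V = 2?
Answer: 3184/5 ≈ 636.80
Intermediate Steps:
I(E) = 7/5 (I(E) = -⅕*(-7) = 7/5)
v(D) = -56*D/5 - 56*D²/5 (v(D) = -56*(D + D²)/5 = -8*(7*D/5 + 7*D²/5) = -56*D/5 - 56*D²/5)
(v(V) - 6858) + 7562 = (-56/5*2*(1 + 2) - 6858) + 7562 = (-56/5*2*3 - 6858) + 7562 = (-336/5 - 6858) + 7562 = -34626/5 + 7562 = 3184/5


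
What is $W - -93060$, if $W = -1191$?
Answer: $91869$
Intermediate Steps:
$W - -93060 = -1191 - -93060 = -1191 + 93060 = 91869$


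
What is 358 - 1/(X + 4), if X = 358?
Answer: 129595/362 ≈ 358.00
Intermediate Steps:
358 - 1/(X + 4) = 358 - 1/(358 + 4) = 358 - 1/362 = 129595/362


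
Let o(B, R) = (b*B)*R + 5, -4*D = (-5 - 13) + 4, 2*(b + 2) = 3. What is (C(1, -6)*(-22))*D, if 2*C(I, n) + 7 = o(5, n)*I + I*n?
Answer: -539/2 ≈ -269.50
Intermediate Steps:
b = -1/2 (b = -2 + (1/2)*3 = -2 + 3/2 = -1/2 ≈ -0.50000)
D = 7/2 (D = -((-5 - 13) + 4)/4 = -(-18 + 4)/4 = -1/4*(-14) = 7/2 ≈ 3.5000)
o(B, R) = 5 - B*R/2 (o(B, R) = (-B/2)*R + 5 = -B*R/2 + 5 = 5 - B*R/2)
C(I, n) = -7/2 + I*n/2 + I*(5 - 5*n/2)/2 (C(I, n) = -7/2 + ((5 - 1/2*5*n)*I + I*n)/2 = -7/2 + ((5 - 5*n/2)*I + I*n)/2 = -7/2 + (I*(5 - 5*n/2) + I*n)/2 = -7/2 + (I*n + I*(5 - 5*n/2))/2 = -7/2 + (I*n/2 + I*(5 - 5*n/2)/2) = -7/2 + I*n/2 + I*(5 - 5*n/2)/2)
(C(1, -6)*(-22))*D = ((-7/2 + (5/2)*1 - 3/4*1*(-6))*(-22))*(7/2) = ((-7/2 + 5/2 + 9/2)*(-22))*(7/2) = ((7/2)*(-22))*(7/2) = -77*7/2 = -539/2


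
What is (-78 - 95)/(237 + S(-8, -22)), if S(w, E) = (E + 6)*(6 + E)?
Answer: -173/493 ≈ -0.35091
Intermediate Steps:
S(w, E) = (6 + E)² (S(w, E) = (6 + E)*(6 + E) = (6 + E)²)
(-78 - 95)/(237 + S(-8, -22)) = (-78 - 95)/(237 + (6 - 22)²) = -173/(237 + (-16)²) = -173/(237 + 256) = -173/493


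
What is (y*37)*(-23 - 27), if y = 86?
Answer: -159100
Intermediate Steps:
(y*37)*(-23 - 27) = (86*37)*(-23 - 27) = 3182*(-50) = -159100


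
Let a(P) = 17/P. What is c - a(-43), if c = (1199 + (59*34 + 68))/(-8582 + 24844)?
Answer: 417193/699266 ≈ 0.59662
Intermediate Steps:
c = 3273/16262 (c = (1199 + (2006 + 68))/16262 = (1199 + 2074)*(1/16262) = 3273*(1/16262) = 3273/16262 ≈ 0.20127)
c - a(-43) = 3273/16262 - 17/(-43) = 3273/16262 - 17*(-1)/43 = 3273/16262 - 1*(-17/43) = 3273/16262 + 17/43 = 417193/699266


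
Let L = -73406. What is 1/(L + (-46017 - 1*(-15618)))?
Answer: -1/103805 ≈ -9.6334e-6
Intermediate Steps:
1/(L + (-46017 - 1*(-15618))) = 1/(-73406 + (-46017 - 1*(-15618))) = 1/(-73406 + (-46017 + 15618)) = 1/(-73406 - 30399) = 1/(-103805) = -1/103805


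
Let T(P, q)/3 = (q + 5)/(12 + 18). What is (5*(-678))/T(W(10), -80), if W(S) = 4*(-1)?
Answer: 452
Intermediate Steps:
W(S) = -4
T(P, q) = ½ + q/10 (T(P, q) = 3*((q + 5)/(12 + 18)) = 3*((5 + q)/30) = 3*((5 + q)*(1/30)) = 3*(⅙ + q/30) = ½ + q/10)
(5*(-678))/T(W(10), -80) = (5*(-678))/(½ + (⅒)*(-80)) = -3390/(½ - 8) = -3390/(-15/2) = -3390*(-2/15) = 452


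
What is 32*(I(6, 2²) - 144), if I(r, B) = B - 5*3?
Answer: -4960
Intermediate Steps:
I(r, B) = -15 + B (I(r, B) = B - 15 = -15 + B)
32*(I(6, 2²) - 144) = 32*((-15 + 2²) - 144) = 32*((-15 + 4) - 144) = 32*(-11 - 144) = 32*(-155) = -4960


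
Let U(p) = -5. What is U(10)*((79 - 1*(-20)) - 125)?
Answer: 130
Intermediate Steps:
U(10)*((79 - 1*(-20)) - 125) = -5*((79 - 1*(-20)) - 125) = -5*((79 + 20) - 125) = -5*(99 - 125) = -5*(-26) = 130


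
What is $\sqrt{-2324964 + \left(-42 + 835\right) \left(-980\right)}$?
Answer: $2 i \sqrt{775526} \approx 1761.3 i$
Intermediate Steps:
$\sqrt{-2324964 + \left(-42 + 835\right) \left(-980\right)} = \sqrt{-2324964 + 793 \left(-980\right)} = \sqrt{-2324964 - 777140} = \sqrt{-3102104} = 2 i \sqrt{775526}$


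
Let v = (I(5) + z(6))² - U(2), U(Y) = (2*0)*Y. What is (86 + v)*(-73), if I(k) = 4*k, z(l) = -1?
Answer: -32631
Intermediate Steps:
U(Y) = 0 (U(Y) = 0*Y = 0)
v = 361 (v = (4*5 - 1)² - 1*0 = (20 - 1)² + 0 = 19² + 0 = 361 + 0 = 361)
(86 + v)*(-73) = (86 + 361)*(-73) = 447*(-73) = -32631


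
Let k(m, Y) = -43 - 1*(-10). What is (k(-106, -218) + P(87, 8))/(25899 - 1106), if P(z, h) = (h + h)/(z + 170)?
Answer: -8465/6371801 ≈ -0.0013285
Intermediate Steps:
k(m, Y) = -33 (k(m, Y) = -43 + 10 = -33)
P(z, h) = 2*h/(170 + z) (P(z, h) = (2*h)/(170 + z) = 2*h/(170 + z))
(k(-106, -218) + P(87, 8))/(25899 - 1106) = (-33 + 2*8/(170 + 87))/(25899 - 1106) = (-33 + 2*8/257)/24793 = (-33 + 2*8*(1/257))*(1/24793) = (-33 + 16/257)*(1/24793) = -8465/257*1/24793 = -8465/6371801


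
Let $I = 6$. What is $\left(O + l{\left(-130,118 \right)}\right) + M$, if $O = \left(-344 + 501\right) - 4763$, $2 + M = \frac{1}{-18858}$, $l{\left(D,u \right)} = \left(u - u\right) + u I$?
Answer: $- \frac{73546201}{18858} \approx -3900.0$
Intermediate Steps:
$l{\left(D,u \right)} = 6 u$ ($l{\left(D,u \right)} = \left(u - u\right) + u 6 = 0 + 6 u = 6 u$)
$M = - \frac{37717}{18858}$ ($M = -2 + \frac{1}{-18858} = -2 - \frac{1}{18858} = - \frac{37717}{18858} \approx -2.0001$)
$O = -4606$ ($O = 157 - 4763 = -4606$)
$\left(O + l{\left(-130,118 \right)}\right) + M = \left(-4606 + 6 \cdot 118\right) - \frac{37717}{18858} = \left(-4606 + 708\right) - \frac{37717}{18858} = -3898 - \frac{37717}{18858} = - \frac{73546201}{18858}$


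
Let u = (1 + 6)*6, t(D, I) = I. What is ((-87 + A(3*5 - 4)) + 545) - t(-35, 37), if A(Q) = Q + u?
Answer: 474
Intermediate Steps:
u = 42 (u = 7*6 = 42)
A(Q) = 42 + Q (A(Q) = Q + 42 = 42 + Q)
((-87 + A(3*5 - 4)) + 545) - t(-35, 37) = ((-87 + (42 + (3*5 - 4))) + 545) - 1*37 = ((-87 + (42 + (15 - 4))) + 545) - 37 = ((-87 + (42 + 11)) + 545) - 37 = ((-87 + 53) + 545) - 37 = (-34 + 545) - 37 = 511 - 37 = 474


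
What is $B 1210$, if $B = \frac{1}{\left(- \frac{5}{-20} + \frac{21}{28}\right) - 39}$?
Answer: $- \frac{605}{19} \approx -31.842$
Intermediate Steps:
$B = - \frac{1}{38}$ ($B = \frac{1}{\left(\left(-5\right) \left(- \frac{1}{20}\right) + 21 \cdot \frac{1}{28}\right) - 39} = \frac{1}{\left(\frac{1}{4} + \frac{3}{4}\right) - 39} = \frac{1}{1 - 39} = \frac{1}{-38} = - \frac{1}{38} \approx -0.026316$)
$B 1210 = \left(- \frac{1}{38}\right) 1210 = - \frac{605}{19}$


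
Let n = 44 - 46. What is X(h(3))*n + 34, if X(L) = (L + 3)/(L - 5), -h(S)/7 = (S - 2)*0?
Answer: 176/5 ≈ 35.200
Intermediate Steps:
h(S) = 0 (h(S) = -7*(S - 2)*0 = -7*(-2 + S)*0 = -7*0 = 0)
n = -2
X(L) = (3 + L)/(-5 + L)
X(h(3))*n + 34 = ((3 + 0)/(-5 + 0))*(-2) + 34 = (3/(-5))*(-2) + 34 = -⅕*3*(-2) + 34 = -⅗*(-2) + 34 = 6/5 + 34 = 176/5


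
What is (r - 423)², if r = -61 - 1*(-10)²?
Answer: 341056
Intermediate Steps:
r = -161 (r = -61 - 1*100 = -61 - 100 = -161)
(r - 423)² = (-161 - 423)² = (-584)² = 341056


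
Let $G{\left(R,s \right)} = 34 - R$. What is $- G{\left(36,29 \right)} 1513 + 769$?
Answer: $3795$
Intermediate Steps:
$- G{\left(36,29 \right)} 1513 + 769 = - (34 - 36) 1513 + 769 = \left(-1\right) \left(-2\right) 1513 + 769 = 2 \cdot 1513 + 769 = 3026 + 769 = 3795$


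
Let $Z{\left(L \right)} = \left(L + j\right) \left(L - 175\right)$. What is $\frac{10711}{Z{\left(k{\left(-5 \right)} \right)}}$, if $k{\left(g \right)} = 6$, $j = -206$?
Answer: $\frac{10711}{33800} \approx 0.31689$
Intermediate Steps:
$Z{\left(L \right)} = \left(-206 + L\right) \left(-175 + L\right)$ ($Z{\left(L \right)} = \left(L - 206\right) \left(L - 175\right) = \left(-206 + L\right) \left(-175 + L\right)$)
$\frac{10711}{Z{\left(k{\left(-5 \right)} \right)}} = \frac{10711}{36050 + 6^{2} - 2286} = \frac{10711}{36050 + 36 - 2286} = \frac{10711}{33800}$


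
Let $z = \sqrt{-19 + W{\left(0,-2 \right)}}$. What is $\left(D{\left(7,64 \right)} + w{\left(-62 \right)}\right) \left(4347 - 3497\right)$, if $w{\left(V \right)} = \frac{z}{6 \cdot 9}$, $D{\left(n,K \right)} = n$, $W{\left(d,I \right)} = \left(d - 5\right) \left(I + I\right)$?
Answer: $\frac{161075}{27} \approx 5965.7$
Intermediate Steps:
$W{\left(d,I \right)} = 2 I \left(-5 + d\right)$ ($W{\left(d,I \right)} = \left(-5 + d\right) 2 I = 2 I \left(-5 + d\right)$)
$z = 1$ ($z = \sqrt{-19 + 2 \left(-2\right) \left(-5 + 0\right)} = \sqrt{-19 + 2 \left(-2\right) \left(-5\right)} = \sqrt{-19 + 20} = \sqrt{1} = 1$)
$w{\left(V \right)} = \frac{1}{54}$ ($w{\left(V \right)} = 1 \frac{1}{6 \cdot 9} = 1 \cdot \frac{1}{54} = \frac{1}{54}$)
$\left(D{\left(7,64 \right)} + w{\left(-62 \right)}\right) \left(4347 - 3497\right) = \left(7 + \frac{1}{54}\right) \left(4347 - 3497\right) = \frac{379}{54} \cdot 850 = \frac{161075}{27}$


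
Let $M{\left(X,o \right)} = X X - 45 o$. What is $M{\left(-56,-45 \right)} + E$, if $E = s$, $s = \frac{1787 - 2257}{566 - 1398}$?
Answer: $\frac{2147211}{416} \approx 5161.6$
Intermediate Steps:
$M{\left(X,o \right)} = X^{2} - 45 o$
$s = \frac{235}{416}$ ($s = - \frac{470}{-832} = \left(-470\right) \left(- \frac{1}{832}\right) = \frac{235}{416} \approx 0.5649$)
$E = \frac{235}{416} \approx 0.5649$
$M{\left(-56,-45 \right)} + E = \left(\left(-56\right)^{2} - -2025\right) + \frac{235}{416} = \left(3136 + 2025\right) + \frac{235}{416} = 5161 + \frac{235}{416} = \frac{2147211}{416}$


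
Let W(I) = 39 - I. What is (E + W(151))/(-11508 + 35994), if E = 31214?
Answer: 15551/12243 ≈ 1.2702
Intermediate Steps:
(E + W(151))/(-11508 + 35994) = (31214 + (39 - 1*151))/(-11508 + 35994) = (31214 + (39 - 151))/24486 = (31214 - 112)*(1/24486) = 31102*(1/24486) = 15551/12243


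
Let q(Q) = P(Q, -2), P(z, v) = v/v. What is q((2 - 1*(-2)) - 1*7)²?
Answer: 1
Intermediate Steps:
P(z, v) = 1
q(Q) = 1
q((2 - 1*(-2)) - 1*7)² = 1² = 1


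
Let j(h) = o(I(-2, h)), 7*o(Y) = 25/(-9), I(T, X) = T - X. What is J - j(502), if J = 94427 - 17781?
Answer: 4828723/63 ≈ 76646.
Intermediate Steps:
o(Y) = -25/63 (o(Y) = (25/(-9))/7 = (25*(-1/9))/7 = (1/7)*(-25/9) = -25/63)
j(h) = -25/63
J = 76646
J - j(502) = 76646 - 1*(-25/63) = 76646 + 25/63 = 4828723/63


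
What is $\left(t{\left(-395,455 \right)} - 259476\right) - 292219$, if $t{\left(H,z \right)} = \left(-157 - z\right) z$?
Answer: $-830155$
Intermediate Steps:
$t{\left(H,z \right)} = z \left(-157 - z\right)$
$\left(t{\left(-395,455 \right)} - 259476\right) - 292219 = \left(\left(-1\right) 455 \left(157 + 455\right) - 259476\right) - 292219 = \left(\left(-1\right) 455 \cdot 612 - 259476\right) - 292219 = \left(-278460 - 259476\right) - 292219 = -537936 - 292219 = -830155$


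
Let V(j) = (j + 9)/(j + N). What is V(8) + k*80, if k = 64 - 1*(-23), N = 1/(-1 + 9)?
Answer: 452536/65 ≈ 6962.1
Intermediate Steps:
N = 1/8 ≈ 0.12500
V(j) = (9 + j)/(1/8 + j) (V(j) = (j + 9)/(j + 1/8) = (9 + j)/(1/8 + j))
k = 87 (k = 64 + 23 = 87)
V(8) + k*80 = 8*(9 + 8)/(1 + 8*8) + 87*80 = 8*17/(1 + 64) + 6960 = 8*17/65 + 6960 = 8*(1/65)*17 + 6960 = 136/65 + 6960 = 452536/65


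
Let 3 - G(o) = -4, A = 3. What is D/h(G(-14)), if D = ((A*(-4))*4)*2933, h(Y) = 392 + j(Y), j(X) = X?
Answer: -6704/19 ≈ -352.84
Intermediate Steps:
G(o) = 7 (G(o) = 3 - 1*(-4) = 3 + 4 = 7)
h(Y) = 392 + Y
D = -140784 (D = ((3*(-4))*4)*2933 = -12*4*2933 = -48*2933 = -140784)
D/h(G(-14)) = -140784/(392 + 7) = -140784/399 = -140784*1/399 = -6704/19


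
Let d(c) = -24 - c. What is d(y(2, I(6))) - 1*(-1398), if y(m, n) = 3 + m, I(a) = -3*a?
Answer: 1369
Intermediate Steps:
d(y(2, I(6))) - 1*(-1398) = (-24 - (3 + 2)) - 1*(-1398) = (-24 - 1*5) + 1398 = (-24 - 5) + 1398 = -29 + 1398 = 1369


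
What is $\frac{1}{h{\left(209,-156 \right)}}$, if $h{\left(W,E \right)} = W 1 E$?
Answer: $- \frac{1}{32604} \approx -3.0671 \cdot 10^{-5}$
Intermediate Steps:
$h{\left(W,E \right)} = E W$ ($h{\left(W,E \right)} = W E = E W$)
$\frac{1}{h{\left(209,-156 \right)}} = \frac{1}{\left(-156\right) 209} = \frac{1}{-32604} = - \frac{1}{32604}$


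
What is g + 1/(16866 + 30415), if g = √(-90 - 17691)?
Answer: 1/47281 + I*√17781 ≈ 2.115e-5 + 133.35*I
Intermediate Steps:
g = I*√17781 (g = √(-17781) = I*√17781 ≈ 133.35*I)
g + 1/(16866 + 30415) = I*√17781 + 1/(16866 + 30415) = I*√17781 + 1/47281 = 1/47281 + I*√17781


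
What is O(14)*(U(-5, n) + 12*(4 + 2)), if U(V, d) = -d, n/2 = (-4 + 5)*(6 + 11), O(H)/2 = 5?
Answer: 380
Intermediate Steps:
O(H) = 10 (O(H) = 2*5 = 10)
n = 34 (n = 2*((-4 + 5)*(6 + 11)) = 2*(1*17) = 2*17 = 34)
O(14)*(U(-5, n) + 12*(4 + 2)) = 10*(-1*34 + 12*(4 + 2)) = 10*(-34 + 12*6) = 10*(-34 + 72) = 10*38 = 380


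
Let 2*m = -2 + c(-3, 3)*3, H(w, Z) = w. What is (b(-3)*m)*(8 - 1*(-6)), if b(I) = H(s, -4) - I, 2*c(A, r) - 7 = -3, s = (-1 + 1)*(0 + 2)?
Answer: 84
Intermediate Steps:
s = 0 (s = 0*2 = 0)
c(A, r) = 2 (c(A, r) = 7/2 + (1/2)*(-3) = 7/2 - 3/2 = 2)
m = 2 (m = (-2 + 2*3)/2 = (-2 + 6)/2 = (1/2)*4 = 2)
b(I) = -I (b(I) = 0 - I = -I)
(b(-3)*m)*(8 - 1*(-6)) = (-1*(-3)*2)*(8 - 1*(-6)) = (3*2)*(8 + 6) = 6*14 = 84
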